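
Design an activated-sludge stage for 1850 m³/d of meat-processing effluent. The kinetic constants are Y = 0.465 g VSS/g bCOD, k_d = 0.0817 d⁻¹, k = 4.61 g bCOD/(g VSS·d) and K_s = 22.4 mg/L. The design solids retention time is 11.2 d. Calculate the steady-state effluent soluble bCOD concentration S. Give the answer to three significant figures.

S ≈ 1.94 mg/L

For a completely mixed reactor with recycle the Lawrence–McCarty relation gives S = K_s·(1 + k_d·θ_c) / [θ_c·(Y·k − k_d) − 1] = 22.4 × (1 + 0.0817 × 11.2) / [11.2 × (0.465 × 4.61 − 0.0817) − 1] = 42.90 / 22.09 = 1.942 mg/L.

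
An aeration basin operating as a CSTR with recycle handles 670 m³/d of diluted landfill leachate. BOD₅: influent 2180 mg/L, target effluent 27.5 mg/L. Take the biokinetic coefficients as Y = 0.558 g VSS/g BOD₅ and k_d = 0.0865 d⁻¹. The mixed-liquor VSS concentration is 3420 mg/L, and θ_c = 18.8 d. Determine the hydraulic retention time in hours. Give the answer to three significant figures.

τ ≈ 60.3 h

From the SRT design equation V = Y Q (S₀−S) θ_c / [X (1 + k_d θ_c)] = 0.558 × 670 × (2180 − 27.5) × 18.8 / [3420 × (1 + 0.0865 × 18.8)] = 1.51×10^7 / 8982 = 1684 m³.
Hydraulic retention time τ = V/Q = 1684 / 670 = 2.514 d = 60.34 h.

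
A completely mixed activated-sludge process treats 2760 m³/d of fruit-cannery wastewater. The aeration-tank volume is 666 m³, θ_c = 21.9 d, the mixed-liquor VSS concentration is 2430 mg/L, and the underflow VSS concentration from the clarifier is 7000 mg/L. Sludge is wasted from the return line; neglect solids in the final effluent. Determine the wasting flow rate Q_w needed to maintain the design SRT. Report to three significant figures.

θ_c = V·X/(Q_w·X_r) when wasting from the recycle, so Q_w = V·X/(θ_c·X_r) = 666.0 × 2430 / (21.9 × 7000) = 10.56 m³/d.

Q_w ≈ 10.6 m³/d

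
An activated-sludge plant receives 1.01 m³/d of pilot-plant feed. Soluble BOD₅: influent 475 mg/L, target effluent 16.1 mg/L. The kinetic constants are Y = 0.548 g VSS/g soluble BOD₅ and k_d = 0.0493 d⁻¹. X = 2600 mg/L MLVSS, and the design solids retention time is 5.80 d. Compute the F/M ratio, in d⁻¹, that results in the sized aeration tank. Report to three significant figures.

F/M ≈ 0.419 d⁻¹

Rearranging the biomass balance for a CMAS with decay, V = Y·Q·ΔS·θ_c / [X·(1+k_d θ_c)] = 0.548 × 1.01 × (475 − 16.1) × 5.80 / [2600 × (1 + 0.0493 × 5.80)] = 1.47×10^3 / 3343 = 0.4406 m³.
F/M = Q·S₀ / (V·X) = 1.01 × 475 / (0.4406 × 2600) = 0.4188 g soluble BOD₅·(g VSS·d)⁻¹.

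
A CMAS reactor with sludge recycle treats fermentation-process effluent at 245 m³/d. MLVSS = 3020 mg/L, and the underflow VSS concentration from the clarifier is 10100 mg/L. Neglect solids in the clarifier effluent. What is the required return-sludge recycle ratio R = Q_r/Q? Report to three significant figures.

R ≈ 0.427

Solids balance on the clarifier gives (1+R)X = R·X_r, so R = X/(X_r − X) = 3020 / (10100 − 3020) = 0.4266.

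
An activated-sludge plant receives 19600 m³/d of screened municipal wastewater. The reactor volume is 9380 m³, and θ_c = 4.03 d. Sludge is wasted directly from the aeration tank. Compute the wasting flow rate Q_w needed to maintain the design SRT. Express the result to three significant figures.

Wasting from the aeration tank: Q_w = V / θ_c = 9380 / 4.03 = 2328 m³/d.

Q_w ≈ 2330 m³/d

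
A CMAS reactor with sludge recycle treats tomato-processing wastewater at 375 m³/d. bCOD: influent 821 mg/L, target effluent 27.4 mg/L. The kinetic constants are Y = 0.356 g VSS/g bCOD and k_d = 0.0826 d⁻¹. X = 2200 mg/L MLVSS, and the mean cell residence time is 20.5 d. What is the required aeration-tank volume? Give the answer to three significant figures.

V ≈ 367 m³

Rearranging the biomass balance for a CMAS with decay, V = Y·Q·ΔS·θ_c / [X·(1+k_d θ_c)] = 0.356 × 375 × (821 − 27.4) × 20.5 / [2200 × (1 + 0.0826 × 20.5)] = 2.17×10^6 / 5925 = 366.5 m³.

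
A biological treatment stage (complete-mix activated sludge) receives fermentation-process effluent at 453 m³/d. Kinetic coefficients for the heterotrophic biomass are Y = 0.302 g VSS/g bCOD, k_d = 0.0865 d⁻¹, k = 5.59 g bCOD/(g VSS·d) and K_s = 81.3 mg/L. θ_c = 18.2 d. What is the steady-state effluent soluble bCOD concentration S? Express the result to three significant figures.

S ≈ 7.43 mg/L

From the Monod/SRT balance for a CMAS, S = K_s·(1+k_d θ_c)/[θ_c·(Y k − k_d) − 1] = 81.3 × (1 + 0.0865 × 18.2) / [18.2 × (0.302 × 5.59 − 0.0865) − 1] = 209.3 / 28.15 = 7.435 mg/L.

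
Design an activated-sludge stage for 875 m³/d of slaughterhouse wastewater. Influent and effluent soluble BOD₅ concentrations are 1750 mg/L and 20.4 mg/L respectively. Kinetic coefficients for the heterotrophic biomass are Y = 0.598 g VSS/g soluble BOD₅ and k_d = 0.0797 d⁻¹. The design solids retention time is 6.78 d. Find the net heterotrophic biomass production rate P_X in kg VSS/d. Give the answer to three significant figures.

P_X ≈ 588 kg VSS/d

Correct the yield for decay: Y_obs = Y/(1 + k_d θ_c) = 0.598 / (1 + 0.0797 × 6.78) = 0.598 / 1.540 = 0.3882.
ΔS = 1750 − 20.4 = 1730 mg/L, so the substrate removal rate is 875 × 1730/1000 = 1513 kg soluble BOD₅/d.
P_X = Y_obs · Q(S₀ − S) = 0.3882 × 1513 = 587.5 kg VSS/d.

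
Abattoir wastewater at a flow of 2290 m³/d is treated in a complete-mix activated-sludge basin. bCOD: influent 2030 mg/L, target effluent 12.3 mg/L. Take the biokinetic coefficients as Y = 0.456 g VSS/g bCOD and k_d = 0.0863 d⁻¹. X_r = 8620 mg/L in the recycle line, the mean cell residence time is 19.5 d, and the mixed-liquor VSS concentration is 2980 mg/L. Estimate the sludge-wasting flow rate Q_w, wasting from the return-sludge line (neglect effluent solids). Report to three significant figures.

Steady-state biomass mass balance: V·X·(1 + k_d·θ_c) = Y·Q·(S₀ − S)·θ_c, so V = 0.456 × 2290 × (2030 − 12.3) × 19.5 / [2980 × (1 + 0.0863 × 19.5)] = 4.11×10^7 / 7995 = 5139 m³.
Wasting from the return line (neglecting effluent solids): Q_w = V·X / (θ_c·X_r) = 5139 × 2980 / (19.5 × 8620) = 91.11 m³/d.

Q_w ≈ 91.1 m³/d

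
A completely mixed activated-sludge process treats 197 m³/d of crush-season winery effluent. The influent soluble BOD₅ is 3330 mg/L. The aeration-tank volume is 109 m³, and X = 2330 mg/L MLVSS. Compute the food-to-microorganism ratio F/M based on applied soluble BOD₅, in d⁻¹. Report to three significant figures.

F/M ≈ 2.58 d⁻¹

F/M = applied load / biomass = Q·S₀/(V·X) = 197 × 3330 / (109.0 × 2330) = 2.583 d⁻¹.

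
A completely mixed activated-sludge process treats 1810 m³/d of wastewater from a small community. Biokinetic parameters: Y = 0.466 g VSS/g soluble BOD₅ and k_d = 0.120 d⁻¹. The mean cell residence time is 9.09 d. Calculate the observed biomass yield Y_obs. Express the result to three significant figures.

Correct the yield for decay: Y_obs = Y/(1 + k_d θ_c) = 0.466 / (1 + 0.120 × 9.09) = 0.466 / 2.091 = 0.2229.

Y_obs ≈ 0.223 g VSS/g soluble BOD₅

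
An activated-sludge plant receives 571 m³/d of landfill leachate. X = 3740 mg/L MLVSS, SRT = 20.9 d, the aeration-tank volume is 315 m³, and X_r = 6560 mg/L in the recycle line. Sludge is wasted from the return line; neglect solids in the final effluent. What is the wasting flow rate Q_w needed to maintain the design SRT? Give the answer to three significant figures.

Q_w ≈ 8.59 m³/d

Wasting from the return line (neglecting effluent solids): Q_w = V·X / (θ_c·X_r) = 315.0 × 3740 / (20.9 × 6560) = 8.593 m³/d.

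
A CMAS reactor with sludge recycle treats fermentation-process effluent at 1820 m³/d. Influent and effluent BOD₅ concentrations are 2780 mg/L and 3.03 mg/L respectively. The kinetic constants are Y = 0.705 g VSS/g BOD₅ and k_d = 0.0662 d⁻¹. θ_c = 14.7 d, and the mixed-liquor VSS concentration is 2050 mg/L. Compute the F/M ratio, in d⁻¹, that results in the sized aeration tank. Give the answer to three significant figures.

From the SRT design equation V = Y Q (S₀−S) θ_c / [X (1 + k_d θ_c)] = 0.705 × 1820 × (2780 − 3.03) × 14.7 / [2050 × (1 + 0.0662 × 14.7)] = 5.24×10^7 / 4045 = 12949 m³.
F/M = Q·S₀ / (V·X) = 1820 × 2780 / (12949 × 2050) = 0.1906 g BOD₅·(g VSS·d)⁻¹.

F/M ≈ 0.191 d⁻¹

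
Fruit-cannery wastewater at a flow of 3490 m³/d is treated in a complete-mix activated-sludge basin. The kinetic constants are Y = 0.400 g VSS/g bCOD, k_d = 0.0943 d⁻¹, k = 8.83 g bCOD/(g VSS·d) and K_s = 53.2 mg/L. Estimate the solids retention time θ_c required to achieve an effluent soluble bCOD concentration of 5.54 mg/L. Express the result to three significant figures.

θ_c ≈ 4.19 d

Specific growth rate at S = 5.54 mg/L: μ = YkS/(K_s+S) = 0.400·8.83·5.54/(53.2+5.54) = 0.3331 d⁻¹.
Then 1/θ_c = μ − k_d = 0.3331 − 0.0943 = 0.2388 d⁻¹, giving θ_c = 4.187 d.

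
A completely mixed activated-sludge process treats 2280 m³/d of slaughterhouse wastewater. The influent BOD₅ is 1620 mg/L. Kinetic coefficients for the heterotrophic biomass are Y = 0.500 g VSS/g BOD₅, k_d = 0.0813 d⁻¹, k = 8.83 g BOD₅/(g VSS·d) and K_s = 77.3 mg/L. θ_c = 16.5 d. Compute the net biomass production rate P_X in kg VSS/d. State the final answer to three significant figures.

From the Monod/SRT balance for a CMAS, S = K_s·(1+k_d θ_c)/[θ_c·(Y k − k_d) − 1] = 77.3 × (1 + 0.0813 × 16.5) / [16.5 × (0.500 × 8.83 − 0.0813) − 1] = 181.0 / 70.51 = 2.567 mg/L.
Y_obs = Y / (1 + k_d θ_c) = 0.500 / (1 + 0.0813 × 16.5) = 0.500 / 2.341 = 0.2135.
Substrate removed = Q·(S₀ − S) = 2280 m³/d × (1620 − 2.57) g/m³ = 3.69×10^6 g/d = 3688 kg/d.
P_X = Y_obs · Q(S₀ − S) = 0.2135 × 3688 = 787.5 kg VSS/d.

P_X ≈ 787 kg VSS/d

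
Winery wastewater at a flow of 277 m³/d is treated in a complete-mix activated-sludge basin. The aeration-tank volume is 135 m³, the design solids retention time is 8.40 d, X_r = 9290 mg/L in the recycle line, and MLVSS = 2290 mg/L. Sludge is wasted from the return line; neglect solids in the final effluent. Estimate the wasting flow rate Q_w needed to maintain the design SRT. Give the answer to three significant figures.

Q_w = (V·X)/(θ_c X_r) = 135.0 × 2290 / (8.40 × 9290) = 3.962 m³/d.

Q_w ≈ 3.96 m³/d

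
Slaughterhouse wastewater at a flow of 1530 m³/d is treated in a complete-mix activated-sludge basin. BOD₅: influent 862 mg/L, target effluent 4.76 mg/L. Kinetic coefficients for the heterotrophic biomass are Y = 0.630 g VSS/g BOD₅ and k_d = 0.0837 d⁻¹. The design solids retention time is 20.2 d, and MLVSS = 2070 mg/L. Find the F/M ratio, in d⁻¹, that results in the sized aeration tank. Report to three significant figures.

F/M ≈ 0.213 d⁻¹

Rearranging the biomass balance for a CMAS with decay, V = Y·Q·ΔS·θ_c / [X·(1+k_d θ_c)] = 0.630 × 1530 × (862 − 4.76) × 20.2 / [2070 × (1 + 0.0837 × 20.2)] = 1.67×10^7 / 5570 = 2997 m³.
F/M = applied load / biomass = Q·S₀/(V·X) = 1530 × 862 / (2997 × 2070) = 0.2126 d⁻¹.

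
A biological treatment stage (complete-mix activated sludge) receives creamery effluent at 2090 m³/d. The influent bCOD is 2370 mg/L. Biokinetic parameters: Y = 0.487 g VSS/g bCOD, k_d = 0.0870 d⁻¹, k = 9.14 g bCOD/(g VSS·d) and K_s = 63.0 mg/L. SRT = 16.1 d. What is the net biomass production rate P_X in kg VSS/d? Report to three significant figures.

Effluent substrate depends only on kinetics and SRT: S = K_s(1 + k_d θ_c) / [θ_c(Yk − k_d) − 1] = 63.0 × (1 + 0.0870 × 16.1) / [16.1 × (0.487 × 9.14 − 0.0870) − 1] = 151.2 / 69.26 = 2.184 mg/L.
The observed yield is Y_obs = Y/(1 + k_d·θ_c) = 0.487 / (1 + 0.0870 × 16.1) = 0.487 / 2.401 = 0.2029 g VSS per g bCOD removed.
Substrate removed = Q·(S₀ − S) = 2090 m³/d × (2370 − 2.18) g/m³ = 4.95×10^6 g/d = 4949 kg/d.
So the net sludge growth is P_X = 0.2029 × 4949 = 1004 kg VSS/d.

P_X ≈ 1000 kg VSS/d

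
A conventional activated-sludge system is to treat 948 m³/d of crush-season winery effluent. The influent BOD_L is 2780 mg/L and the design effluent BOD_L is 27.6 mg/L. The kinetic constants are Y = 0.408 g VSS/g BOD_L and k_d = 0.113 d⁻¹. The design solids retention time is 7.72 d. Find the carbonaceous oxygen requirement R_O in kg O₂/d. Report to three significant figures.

Observed yield with endogenous decay: Y_obs = Y / (1 + k_d·θ_c) = 0.408 / (1 + 0.113 × 7.72) = 0.408 / 1.872 = 0.2179 g VSS/g BOD_L.
Substrate removed = Q·(S₀ − S) = 948 m³/d × (2780 − 27.6) g/m³ = 2.61×10^6 g/d = 2609 kg/d.
P_X = Y_obs·Q·(S₀ − S) = 0.2179 × 2609 = 568.6 kg VSS/d.
R_O = Q·ΔS − 1.42 P_X = 2609 − 807.4 = 1802 kg O₂/d.

R_O ≈ 1800 kg O₂/d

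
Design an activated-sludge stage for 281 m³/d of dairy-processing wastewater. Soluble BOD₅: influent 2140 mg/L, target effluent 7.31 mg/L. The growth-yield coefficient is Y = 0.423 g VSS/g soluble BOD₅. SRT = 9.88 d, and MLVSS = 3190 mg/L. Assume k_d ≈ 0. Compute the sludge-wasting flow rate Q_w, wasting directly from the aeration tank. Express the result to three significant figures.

Q_w ≈ 79.5 m³/d

With k_d = 0 the design equation reduces to V = Y Q (S₀−S) θ_c / X = 0.423 × 281 × (2140 − 7.31) × 9.88 / 3190 = 785.1 m³.
For wasting at MLVSS concentration, Q_w = V/θ_c = 785.1/9.88 = 79.47 m³/d.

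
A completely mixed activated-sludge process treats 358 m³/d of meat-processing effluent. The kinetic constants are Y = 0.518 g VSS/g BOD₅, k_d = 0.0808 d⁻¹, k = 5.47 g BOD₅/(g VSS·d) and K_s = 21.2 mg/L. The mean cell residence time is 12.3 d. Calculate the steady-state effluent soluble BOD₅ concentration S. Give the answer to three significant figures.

S ≈ 1.29 mg/L

Effluent substrate depends only on kinetics and SRT: S = K_s(1 + k_d θ_c) / [θ_c(Yk − k_d) − 1] = 21.2 × (1 + 0.0808 × 12.3) / [12.3 × (0.518 × 5.47 − 0.0808) − 1] = 42.27 / 32.86 = 1.286 mg/L.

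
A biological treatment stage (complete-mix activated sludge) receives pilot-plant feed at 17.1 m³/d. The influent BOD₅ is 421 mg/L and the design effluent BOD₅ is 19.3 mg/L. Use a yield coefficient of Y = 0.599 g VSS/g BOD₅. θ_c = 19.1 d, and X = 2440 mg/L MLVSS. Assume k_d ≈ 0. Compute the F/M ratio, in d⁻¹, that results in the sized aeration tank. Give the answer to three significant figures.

F/M ≈ 0.0916 d⁻¹

Biomass mass balance (decay neglected): V·X = Y·Q·(S₀ − S)·θ_c, so V = 0.599 × 17.1 × (421 − 19.3) × 19.1 / 2440 = 32.21 m³.
F/M = Q·S₀ / (V·X) = 17.1 × 421 / (32.21 × 2440) = 0.09161 g BOD₅·(g VSS·d)⁻¹.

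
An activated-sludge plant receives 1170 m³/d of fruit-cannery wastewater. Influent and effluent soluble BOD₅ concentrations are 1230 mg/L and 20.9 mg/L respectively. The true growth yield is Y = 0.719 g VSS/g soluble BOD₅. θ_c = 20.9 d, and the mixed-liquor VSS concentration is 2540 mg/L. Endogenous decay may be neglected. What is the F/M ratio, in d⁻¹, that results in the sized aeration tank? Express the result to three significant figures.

V·X = Y·Q·ΔS·θ_c gives V = 0.719 × 1170 × (1230 − 20.9) × 20.9 / 2540 = 8369 m³.
F/M = applied load / biomass = Q·S₀/(V·X) = 1170 × 1230 / (8369 × 2540) = 0.06770 d⁻¹.

F/M ≈ 0.0677 d⁻¹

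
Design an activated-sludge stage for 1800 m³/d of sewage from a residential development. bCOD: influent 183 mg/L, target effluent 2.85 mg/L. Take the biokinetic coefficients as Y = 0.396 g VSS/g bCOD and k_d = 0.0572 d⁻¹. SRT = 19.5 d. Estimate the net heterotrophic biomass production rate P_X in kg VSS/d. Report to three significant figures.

Correct the yield for decay: Y_obs = Y/(1 + k_d θ_c) = 0.396 / (1 + 0.0572 × 19.5) = 0.396 / 2.115 = 0.1872.
ΔS = 183 − 2.85 = 180.2 mg/L, so the substrate removal rate is 1800 × 180.2/1000 = 324.3 kg bCOD/d.
Net biomass production P_X = Y_obs × Q·(S₀ − S) = 0.1872 × 324.3 = 60.70 kg VSS/d.

P_X ≈ 60.7 kg VSS/d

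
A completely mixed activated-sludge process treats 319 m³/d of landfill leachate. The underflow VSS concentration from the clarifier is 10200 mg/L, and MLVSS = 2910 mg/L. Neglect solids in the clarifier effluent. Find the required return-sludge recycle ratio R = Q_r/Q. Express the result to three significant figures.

R ≈ 0.399

Solids balance on the clarifier gives (1+R)X = R·X_r, so R = X/(X_r − X) = 2910 / (10200 − 2910) = 0.3992.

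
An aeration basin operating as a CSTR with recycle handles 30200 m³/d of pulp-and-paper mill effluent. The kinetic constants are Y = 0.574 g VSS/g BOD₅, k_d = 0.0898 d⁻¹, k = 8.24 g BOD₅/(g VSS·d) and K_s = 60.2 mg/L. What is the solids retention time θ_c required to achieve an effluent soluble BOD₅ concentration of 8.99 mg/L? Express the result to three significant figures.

From 1/θ_c = Y·k·S/(K_s + S) − k_d: Y·k·S/(K_s+S) = 0.574 × 8.24 × 8.99 / (60.2 + 8.99) = 0.6145 d⁻¹.
θ_c = 1/(μ − k_d) = 1/(0.6145 − 0.0898) = 1/0.5247 = 1.906 d.

θ_c ≈ 1.91 d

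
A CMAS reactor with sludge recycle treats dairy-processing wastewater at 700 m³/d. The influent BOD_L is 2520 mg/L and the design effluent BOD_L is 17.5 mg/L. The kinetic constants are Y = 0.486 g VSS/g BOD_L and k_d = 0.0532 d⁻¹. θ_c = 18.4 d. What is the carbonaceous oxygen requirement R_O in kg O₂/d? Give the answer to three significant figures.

Correct the yield for decay: Y_obs = Y/(1 + k_d θ_c) = 0.486 / (1 + 0.0532 × 18.4) = 0.486 / 1.979 = 0.2456.
ΔS = 2520 − 17.5 = 2502 mg/L, so the substrate removal rate is 700 × 2502/1000 = 1752 kg BOD_L/d.
Net sludge production P_X = 0.2456 × 1752 = 430.2 kg VSS/d.
R_O = Q·ΔS − 1.42 P_X = 1752 − 610.9 = 1141 kg O₂/d.

R_O ≈ 1140 kg O₂/d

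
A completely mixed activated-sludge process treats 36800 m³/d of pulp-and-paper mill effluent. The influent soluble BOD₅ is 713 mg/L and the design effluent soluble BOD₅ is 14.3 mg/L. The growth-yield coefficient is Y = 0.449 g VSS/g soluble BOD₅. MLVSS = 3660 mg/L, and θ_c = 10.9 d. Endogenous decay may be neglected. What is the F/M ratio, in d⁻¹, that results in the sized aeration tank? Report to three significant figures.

F/M ≈ 0.209 d⁻¹

V·X = Y·Q·ΔS·θ_c gives V = 0.449 × 36800 × (713 − 14.3) × 10.9 / 3660 = 34382 m³.
Food-to-microorganism ratio F/M = Q S₀ / (V X) = 36800 × 713 / (34382 × 3660) = 0.2085 d⁻¹.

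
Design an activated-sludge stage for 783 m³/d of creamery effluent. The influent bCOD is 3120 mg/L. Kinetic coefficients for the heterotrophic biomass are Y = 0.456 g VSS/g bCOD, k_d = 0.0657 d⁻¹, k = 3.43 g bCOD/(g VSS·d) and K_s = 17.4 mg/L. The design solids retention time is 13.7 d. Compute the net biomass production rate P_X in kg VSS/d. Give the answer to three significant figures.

From the Monod/SRT balance for a CMAS, S = K_s·(1+k_d θ_c)/[θ_c·(Y k − k_d) − 1] = 17.4 × (1 + 0.0657 × 13.7) / [13.7 × (0.456 × 3.43 − 0.0657) − 1] = 33.06 / 19.53 = 1.693 mg/L.
The observed yield is Y_obs = Y/(1 + k_d·θ_c) = 0.456 / (1 + 0.0657 × 13.7) = 0.456 / 1.900 = 0.2400 g VSS per g bCOD removed.
Substrate removed = Q·(S₀ − S) = 783 m³/d × (3120 − 1.69) g/m³ = 2.44×10^6 g/d = 2442 kg/d.
Biomass produced: P_X = Y_obs·Q·ΔS = 0.2400 × 2442 ≈ 586.0 kg VSS/d.

P_X ≈ 586 kg VSS/d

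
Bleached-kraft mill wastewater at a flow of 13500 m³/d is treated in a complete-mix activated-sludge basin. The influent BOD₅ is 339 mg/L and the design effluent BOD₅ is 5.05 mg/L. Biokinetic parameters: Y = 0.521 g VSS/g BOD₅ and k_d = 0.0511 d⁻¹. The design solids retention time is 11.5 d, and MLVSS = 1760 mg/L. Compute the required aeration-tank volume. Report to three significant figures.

From the SRT design equation V = Y Q (S₀−S) θ_c / [X (1 + k_d θ_c)] = 0.521 × 13500 × (339 − 5.05) × 11.5 / [1760 × (1 + 0.0511 × 11.5)] = 2.7×10^7 / 2794 = 9667 m³.

V ≈ 9670 m³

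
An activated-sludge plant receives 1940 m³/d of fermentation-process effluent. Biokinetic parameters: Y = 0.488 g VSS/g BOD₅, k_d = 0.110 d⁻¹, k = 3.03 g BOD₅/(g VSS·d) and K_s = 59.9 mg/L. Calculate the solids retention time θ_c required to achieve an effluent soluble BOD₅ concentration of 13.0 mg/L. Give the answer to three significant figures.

θ_c ≈ 6.51 d

From 1/θ_c = Y·k·S/(K_s + S) − k_d: Y·k·S/(K_s+S) = 0.488 × 3.03 × 13.0 / (59.9 + 13.0) = 0.2637 d⁻¹.
θ_c = 1/(μ − k_d) = 1/(0.2637 − 0.110) = 1/0.1537 = 6.507 d.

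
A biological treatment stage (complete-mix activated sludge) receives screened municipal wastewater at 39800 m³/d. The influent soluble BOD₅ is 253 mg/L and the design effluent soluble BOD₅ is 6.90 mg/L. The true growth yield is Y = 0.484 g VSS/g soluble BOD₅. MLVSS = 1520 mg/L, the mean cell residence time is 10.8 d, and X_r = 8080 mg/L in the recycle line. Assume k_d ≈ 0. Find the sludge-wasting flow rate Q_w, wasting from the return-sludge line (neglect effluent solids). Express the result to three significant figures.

Q_w ≈ 587 m³/d

V·X = Y·Q·ΔS·θ_c gives V = 0.484 × 39800 × (253 − 6.90) × 10.8 / 1520 = 33684 m³.
Wasting from the return line (neglecting effluent solids): Q_w = V·X / (θ_c·X_r) = 33684 × 1520 / (10.8 × 8080) = 586.7 m³/d.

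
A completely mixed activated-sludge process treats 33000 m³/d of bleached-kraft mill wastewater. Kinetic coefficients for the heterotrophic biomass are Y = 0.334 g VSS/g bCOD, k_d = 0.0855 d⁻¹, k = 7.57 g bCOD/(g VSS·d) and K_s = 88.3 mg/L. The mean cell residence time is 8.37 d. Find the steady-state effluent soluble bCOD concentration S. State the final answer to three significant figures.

From the Monod/SRT balance for a CMAS, S = K_s·(1+k_d θ_c)/[θ_c·(Y k − k_d) − 1] = 88.3 × (1 + 0.0855 × 8.37) / [8.37 × (0.334 × 7.57 − 0.0855) − 1] = 151.5 / 19.45 = 7.790 mg/L.

S ≈ 7.79 mg/L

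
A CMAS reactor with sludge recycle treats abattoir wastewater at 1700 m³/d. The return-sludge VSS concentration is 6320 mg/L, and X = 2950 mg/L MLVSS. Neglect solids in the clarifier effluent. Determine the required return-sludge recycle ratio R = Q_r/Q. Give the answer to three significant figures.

R ≈ 0.875

R = Q_r/Q = X/(X_r − X) = 2950 / (6320 − 2950) = 0.8754.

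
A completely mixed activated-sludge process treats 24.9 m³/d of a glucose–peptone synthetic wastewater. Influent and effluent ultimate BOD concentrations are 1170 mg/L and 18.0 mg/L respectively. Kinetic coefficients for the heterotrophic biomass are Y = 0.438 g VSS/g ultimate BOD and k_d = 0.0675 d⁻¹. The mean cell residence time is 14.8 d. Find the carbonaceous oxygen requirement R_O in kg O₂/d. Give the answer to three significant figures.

Correct the yield for decay: Y_obs = Y/(1 + k_d θ_c) = 0.438 / (1 + 0.0675 × 14.8) = 0.438 / 1.999 = 0.2191.
ΔS = 1170 − 18.0 = 1152 mg/L, so the substrate removal rate is 24.9 × 1152/1000 = 28.68 kg ultimate BOD/d.
P_X = Y_obs·Q·(S₀ − S) = 0.2191 × 28.68 = 6.285 kg VSS/d.
R_O = Q·ΔS − 1.42 P_X = 28.68 − 8.925 = 19.76 kg O₂/d.

R_O ≈ 19.8 kg O₂/d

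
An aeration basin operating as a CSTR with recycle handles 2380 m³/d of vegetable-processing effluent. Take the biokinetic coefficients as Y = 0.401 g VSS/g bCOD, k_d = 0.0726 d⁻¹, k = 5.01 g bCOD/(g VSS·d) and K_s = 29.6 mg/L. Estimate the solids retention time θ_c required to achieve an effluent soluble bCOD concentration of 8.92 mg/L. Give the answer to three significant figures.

θ_c ≈ 2.55 d

Specific growth rate at S = 8.92 mg/L: μ = YkS/(K_s+S) = 0.401·5.01·8.92/(29.6+8.92) = 0.4652 d⁻¹.
Then 1/θ_c = μ − k_d = 0.4652 − 0.0726 = 0.3926 d⁻¹, giving θ_c = 2.547 d.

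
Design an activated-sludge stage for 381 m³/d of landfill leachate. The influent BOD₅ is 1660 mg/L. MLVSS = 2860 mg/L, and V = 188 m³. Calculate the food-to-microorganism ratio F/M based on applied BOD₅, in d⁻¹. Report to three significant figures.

F/M = Q·S₀ / (V·X) = 381 × 1660 / (188.0 × 2860) = 1.176 g BOD₅·(g VSS·d)⁻¹.

F/M ≈ 1.18 d⁻¹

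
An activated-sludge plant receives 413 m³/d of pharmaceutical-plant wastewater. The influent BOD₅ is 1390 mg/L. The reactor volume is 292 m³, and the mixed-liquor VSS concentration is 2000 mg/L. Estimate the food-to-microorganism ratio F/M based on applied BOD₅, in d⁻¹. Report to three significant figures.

Food-to-microorganism ratio F/M = Q S₀ / (V X) = 413 × 1390 / (292.0 × 2000) = 0.9830 d⁻¹.

F/M ≈ 0.983 d⁻¹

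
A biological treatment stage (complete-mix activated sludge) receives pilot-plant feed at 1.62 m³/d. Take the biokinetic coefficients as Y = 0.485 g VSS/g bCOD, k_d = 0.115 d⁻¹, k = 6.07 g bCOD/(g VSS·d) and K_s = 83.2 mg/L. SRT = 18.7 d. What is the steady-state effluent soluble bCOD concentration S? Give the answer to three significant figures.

S ≈ 5.05 mg/L

Effluent substrate depends only on kinetics and SRT: S = K_s(1 + k_d θ_c) / [θ_c(Yk − k_d) − 1] = 83.2 × (1 + 0.115 × 18.7) / [18.7 × (0.485 × 6.07 − 0.115) − 1] = 262.1 / 51.90 = 5.050 mg/L.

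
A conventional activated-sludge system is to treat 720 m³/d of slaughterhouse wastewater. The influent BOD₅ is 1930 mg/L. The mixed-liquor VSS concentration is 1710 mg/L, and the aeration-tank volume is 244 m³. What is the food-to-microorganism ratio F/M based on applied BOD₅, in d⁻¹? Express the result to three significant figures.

F/M ≈ 3.33 d⁻¹

F/M = Q·S₀ / (V·X) = 720 × 1930 / (244.0 × 1710) = 3.330 g BOD₅·(g VSS·d)⁻¹.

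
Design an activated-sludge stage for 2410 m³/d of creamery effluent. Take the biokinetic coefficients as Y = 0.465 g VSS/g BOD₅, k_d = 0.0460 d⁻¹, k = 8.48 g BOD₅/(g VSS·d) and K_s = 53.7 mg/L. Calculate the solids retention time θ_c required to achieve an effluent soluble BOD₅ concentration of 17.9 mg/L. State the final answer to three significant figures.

θ_c ≈ 1.06 d

Specific growth rate at S = 17.9 mg/L: μ = YkS/(K_s+S) = 0.465·8.48·17.9/(53.7+17.9) = 0.9858 d⁻¹.
θ_c = 1/(μ − k_d) = 1/(0.9858 − 0.0460) = 1/0.9398 = 1.064 d.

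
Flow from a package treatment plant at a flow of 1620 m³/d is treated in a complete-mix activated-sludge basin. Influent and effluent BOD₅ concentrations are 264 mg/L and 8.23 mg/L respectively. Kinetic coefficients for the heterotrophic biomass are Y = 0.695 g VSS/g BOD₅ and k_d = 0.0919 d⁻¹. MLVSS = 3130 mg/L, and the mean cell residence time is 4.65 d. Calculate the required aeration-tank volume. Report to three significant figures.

From the SRT design equation V = Y Q (S₀−S) θ_c / [X (1 + k_d θ_c)] = 0.695 × 1620 × (264 − 8.23) × 4.65 / [3130 × (1 + 0.0919 × 4.65)] = 1.34×10^6 / 4468 = 299.7 m³.

V ≈ 300 m³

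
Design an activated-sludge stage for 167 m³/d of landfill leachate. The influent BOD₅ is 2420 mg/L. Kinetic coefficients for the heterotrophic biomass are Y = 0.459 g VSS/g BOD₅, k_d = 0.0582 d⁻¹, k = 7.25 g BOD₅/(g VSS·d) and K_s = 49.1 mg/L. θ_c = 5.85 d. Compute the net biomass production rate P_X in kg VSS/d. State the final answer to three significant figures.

For a completely mixed reactor with recycle the Lawrence–McCarty relation gives S = K_s·(1 + k_d·θ_c) / [θ_c·(Y·k − k_d) − 1] = 49.1 × (1 + 0.0582 × 5.85) / [5.85 × (0.459 × 7.25 − 0.0582) − 1] = 65.82 / 18.13 = 3.631 mg/L.
Correct the yield for decay: Y_obs = Y/(1 + k_d θ_c) = 0.459 / (1 + 0.0582 × 5.85) = 0.459 / 1.340 = 0.3424.
Q·(S₀ − S) = 167 × (2420 − 3.63) × 10⁻³ = 403.5 kg/d removed.
Biomass produced: P_X = Y_obs·Q·ΔS = 0.3424 × 403.5 ≈ 138.2 kg VSS/d.

P_X ≈ 138 kg VSS/d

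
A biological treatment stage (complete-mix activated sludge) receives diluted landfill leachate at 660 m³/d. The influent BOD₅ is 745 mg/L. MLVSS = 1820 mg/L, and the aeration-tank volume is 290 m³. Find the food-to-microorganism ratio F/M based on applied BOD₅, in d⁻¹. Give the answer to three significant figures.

F/M ≈ 0.932 d⁻¹

Food-to-microorganism ratio F/M = Q S₀ / (V X) = 660 × 745 / (290.0 × 1820) = 0.9316 d⁻¹.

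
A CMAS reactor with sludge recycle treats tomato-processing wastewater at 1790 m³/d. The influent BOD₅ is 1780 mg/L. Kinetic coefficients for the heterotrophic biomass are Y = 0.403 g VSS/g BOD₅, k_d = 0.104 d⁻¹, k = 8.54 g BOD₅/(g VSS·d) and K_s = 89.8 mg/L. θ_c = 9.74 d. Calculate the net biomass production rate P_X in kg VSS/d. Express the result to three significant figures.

For a completely mixed reactor with recycle the Lawrence–McCarty relation gives S = K_s·(1 + k_d·θ_c) / [θ_c·(Y·k − k_d) − 1] = 89.8 × (1 + 0.104 × 9.74) / [9.74 × (0.403 × 8.54 − 0.104) − 1] = 180.8 / 31.51 = 5.737 mg/L.
The observed yield is Y_obs = Y/(1 + k_d·θ_c) = 0.403 / (1 + 0.104 × 9.74) = 0.403 / 2.013 = 0.2002 g VSS per g BOD₅ removed.
ΔS = 1780 − 5.74 = 1774 mg/L, so the substrate removal rate is 1790 × 1774/1000 = 3176 kg BOD₅/d.
Net biomass production P_X = Y_obs × Q·(S₀ − S) = 0.2002 × 3176 = 635.8 kg VSS/d.

P_X ≈ 636 kg VSS/d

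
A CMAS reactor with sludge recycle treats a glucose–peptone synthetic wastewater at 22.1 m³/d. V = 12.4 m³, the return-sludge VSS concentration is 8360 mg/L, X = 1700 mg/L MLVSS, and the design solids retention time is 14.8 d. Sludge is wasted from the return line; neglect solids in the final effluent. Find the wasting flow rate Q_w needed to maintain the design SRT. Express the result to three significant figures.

θ_c = V·X/(Q_w·X_r) when wasting from the recycle, so Q_w = V·X/(θ_c·X_r) = 12.40 × 1700 / (14.8 × 8360) = 0.1704 m³/d.

Q_w ≈ 0.170 m³/d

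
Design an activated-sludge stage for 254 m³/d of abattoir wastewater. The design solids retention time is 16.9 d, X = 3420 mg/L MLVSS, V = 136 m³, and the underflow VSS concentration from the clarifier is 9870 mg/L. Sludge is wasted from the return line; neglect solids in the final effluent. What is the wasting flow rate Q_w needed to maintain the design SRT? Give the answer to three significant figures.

Q_w ≈ 2.79 m³/d

Wasting from the return line (neglecting effluent solids): Q_w = V·X / (θ_c·X_r) = 136.0 × 3420 / (16.9 × 9870) = 2.788 m³/d.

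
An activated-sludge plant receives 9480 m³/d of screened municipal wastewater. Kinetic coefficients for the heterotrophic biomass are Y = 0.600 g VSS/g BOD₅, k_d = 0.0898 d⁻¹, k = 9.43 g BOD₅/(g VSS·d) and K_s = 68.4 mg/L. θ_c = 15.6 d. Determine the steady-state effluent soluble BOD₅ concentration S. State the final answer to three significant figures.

From the Monod/SRT balance for a CMAS, S = K_s·(1+k_d θ_c)/[θ_c·(Y k − k_d) − 1] = 68.4 × (1 + 0.0898 × 15.6) / [15.6 × (0.600 × 9.43 − 0.0898) − 1] = 164.2 / 85.86 = 1.913 mg/L.

S ≈ 1.91 mg/L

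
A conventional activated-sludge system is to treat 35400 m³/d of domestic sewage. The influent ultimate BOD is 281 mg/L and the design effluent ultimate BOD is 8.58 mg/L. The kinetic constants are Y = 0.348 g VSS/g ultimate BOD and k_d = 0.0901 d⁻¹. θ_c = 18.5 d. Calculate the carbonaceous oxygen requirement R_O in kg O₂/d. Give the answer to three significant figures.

The observed yield is Y_obs = Y/(1 + k_d·θ_c) = 0.348 / (1 + 0.0901 × 18.5) = 0.348 / 2.667 = 0.1305 g VSS per g ultimate BOD removed.
Substrate removed = Q·(S₀ − S) = 35400 m³/d × (281 − 8.58) g/m³ = 9.64×10^6 g/d = 9644 kg/d.
Biomass synthesised: P_X = Y_obs × 9644 = 1258 kg VSS/d.
R_O = Q·ΔS − 1.42 P_X = 9644 − 1787 = 7857 kg O₂/d.

R_O ≈ 7860 kg O₂/d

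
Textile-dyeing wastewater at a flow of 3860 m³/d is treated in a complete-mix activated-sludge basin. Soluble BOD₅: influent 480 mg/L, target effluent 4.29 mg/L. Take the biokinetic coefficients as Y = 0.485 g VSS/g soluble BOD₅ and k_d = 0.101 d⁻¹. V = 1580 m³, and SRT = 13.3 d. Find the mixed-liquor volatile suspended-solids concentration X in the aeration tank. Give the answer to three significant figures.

X = Y·Q·ΔS·θ_c / [V·(1 + k_d θ_c)] = 0.485 × 3860 × (480 − 4.29) × 13.3 / [1580 × (1 + 0.101 × 13.3)] = 3199 mg/L.

X ≈ 3200 mg/L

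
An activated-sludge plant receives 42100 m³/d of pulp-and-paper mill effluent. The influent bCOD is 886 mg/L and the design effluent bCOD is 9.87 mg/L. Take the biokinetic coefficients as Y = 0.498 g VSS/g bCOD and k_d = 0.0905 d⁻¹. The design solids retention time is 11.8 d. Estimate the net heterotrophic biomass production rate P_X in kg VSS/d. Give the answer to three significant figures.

Observed yield with endogenous decay: Y_obs = Y / (1 + k_d·θ_c) = 0.498 / (1 + 0.0905 × 11.8) = 0.498 / 2.068 = 0.2408 g VSS/g bCOD.
ΔS = 886 − 9.87 = 876.1 mg/L, so the substrate removal rate is 42100 × 876.1/1000 = 36885 kg bCOD/d.
Net biomass production P_X = Y_obs × Q·(S₀ − S) = 0.2408 × 36885 = 8883 kg VSS/d.

P_X ≈ 8880 kg VSS/d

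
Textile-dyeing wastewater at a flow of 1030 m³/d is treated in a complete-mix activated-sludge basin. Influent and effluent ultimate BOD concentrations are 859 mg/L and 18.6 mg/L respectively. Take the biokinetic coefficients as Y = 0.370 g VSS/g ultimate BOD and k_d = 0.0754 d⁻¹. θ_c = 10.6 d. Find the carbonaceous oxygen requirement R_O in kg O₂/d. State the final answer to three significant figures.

Correct the yield for decay: Y_obs = Y/(1 + k_d θ_c) = 0.370 / (1 + 0.0754 × 10.6) = 0.370 / 1.799 = 0.2056.
Mass of ultimate BOD removed per day: Q(S₀ − S) = 1030 × 840.4 g/m³ = 865.6 kg/d.
P_X = Y_obs·Q·(S₀ − S) = 0.2056 × 865.6 = 178.0 kg VSS/d.
Carbonaceous O₂ demand = substrate oxidised − cell-mass equivalent = 865.6 − 1.42 × 178.0 = 612.8 kg O₂/d.

R_O ≈ 613 kg O₂/d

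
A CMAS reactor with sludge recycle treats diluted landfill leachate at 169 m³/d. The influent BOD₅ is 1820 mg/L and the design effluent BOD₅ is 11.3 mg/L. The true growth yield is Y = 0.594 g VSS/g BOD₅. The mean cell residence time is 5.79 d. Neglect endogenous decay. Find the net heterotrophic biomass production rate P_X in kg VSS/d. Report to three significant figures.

P_X ≈ 182 kg VSS/d

No decay correction is needed, so Y_obs = Y = 0.594.
Substrate removed = Q·(S₀ − S) = 169 m³/d × (1820 − 11.3) g/m³ = 3.06×10^5 g/d = 305.7 kg/d.
Net biomass production P_X = Y_obs × Q·(S₀ − S) = 0.5940 × 305.7 = 181.6 kg VSS/d.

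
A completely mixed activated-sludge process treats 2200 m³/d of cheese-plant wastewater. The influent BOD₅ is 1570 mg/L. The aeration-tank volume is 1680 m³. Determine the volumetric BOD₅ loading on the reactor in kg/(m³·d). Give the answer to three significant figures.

Applied BOD₅ load per unit volume = Q·S₀/V = (2200 × 1570/1000)/1680 = 2.056 kg BOD₅·m⁻³·d⁻¹.

L_v ≈ 2.06 kg BOD₅/(m³·d)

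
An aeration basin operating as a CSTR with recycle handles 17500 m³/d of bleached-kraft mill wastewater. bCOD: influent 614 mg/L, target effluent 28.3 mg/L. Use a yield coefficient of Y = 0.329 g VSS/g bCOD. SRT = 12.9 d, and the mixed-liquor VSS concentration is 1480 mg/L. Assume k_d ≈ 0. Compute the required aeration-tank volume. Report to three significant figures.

Biomass mass balance (decay neglected): V·X = Y·Q·(S₀ − S)·θ_c, so V = 0.329 × 17500 × (614 − 28.3) × 12.9 / 1480 = 29393 m³.

V ≈ 29400 m³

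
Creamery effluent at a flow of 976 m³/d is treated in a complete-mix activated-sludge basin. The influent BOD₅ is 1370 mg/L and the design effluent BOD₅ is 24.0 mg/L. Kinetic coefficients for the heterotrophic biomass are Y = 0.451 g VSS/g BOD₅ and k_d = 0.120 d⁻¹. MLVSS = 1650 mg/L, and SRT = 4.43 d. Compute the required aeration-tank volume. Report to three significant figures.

V ≈ 1040 m³

Steady-state biomass mass balance: V·X·(1 + k_d·θ_c) = Y·Q·(S₀ − S)·θ_c, so V = 0.451 × 976 × (1370 − 24.0) × 4.43 / [1650 × (1 + 0.120 × 4.43)] = 2.62×10^6 / 2527 = 1039 m³.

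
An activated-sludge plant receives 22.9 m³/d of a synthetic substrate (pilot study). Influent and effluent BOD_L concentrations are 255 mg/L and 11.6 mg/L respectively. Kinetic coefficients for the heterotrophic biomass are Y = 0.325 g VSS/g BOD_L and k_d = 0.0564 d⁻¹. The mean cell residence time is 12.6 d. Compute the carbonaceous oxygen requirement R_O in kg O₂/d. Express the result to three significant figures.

Observed yield with endogenous decay: Y_obs = Y / (1 + k_d·θ_c) = 0.325 / (1 + 0.0564 × 12.6) = 0.325 / 1.711 = 0.1900 g VSS/g BOD_L.
Q·(S₀ − S) = 22.9 × (255 − 11.6) × 10⁻³ = 5.574 kg/d removed.
P_X = Y_obs·Q·(S₀ − S) = 0.1900 × 5.574 = 1.059 kg VSS/d.
R_O = Q·(S₀ − S) − 1.42·P_X = 5.574 − 1.42 × 1.059 = 4.070 kg O₂/d.

R_O ≈ 4.07 kg O₂/d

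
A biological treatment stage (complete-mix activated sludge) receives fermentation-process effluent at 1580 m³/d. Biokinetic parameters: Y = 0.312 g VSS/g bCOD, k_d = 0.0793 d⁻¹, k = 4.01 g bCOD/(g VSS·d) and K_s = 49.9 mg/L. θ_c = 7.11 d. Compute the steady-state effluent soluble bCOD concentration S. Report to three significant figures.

From the Monod/SRT balance for a CMAS, S = K_s·(1+k_d θ_c)/[θ_c·(Y k − k_d) − 1] = 49.9 × (1 + 0.0793 × 7.11) / [7.11 × (0.312 × 4.01 − 0.0793) − 1] = 78.03 / 7.332 = 10.64 mg/L.

S ≈ 10.6 mg/L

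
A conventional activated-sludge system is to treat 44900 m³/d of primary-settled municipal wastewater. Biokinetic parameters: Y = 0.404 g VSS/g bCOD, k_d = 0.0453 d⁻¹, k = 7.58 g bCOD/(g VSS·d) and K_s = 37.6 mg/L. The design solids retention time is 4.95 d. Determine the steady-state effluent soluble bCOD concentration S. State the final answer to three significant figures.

S ≈ 3.30 mg/L

From the Monod/SRT balance for a CMAS, S = K_s·(1+k_d θ_c)/[θ_c·(Y k − k_d) − 1] = 37.6 × (1 + 0.0453 × 4.95) / [4.95 × (0.404 × 7.58 − 0.0453) − 1] = 46.03 / 13.93 = 3.303 mg/L.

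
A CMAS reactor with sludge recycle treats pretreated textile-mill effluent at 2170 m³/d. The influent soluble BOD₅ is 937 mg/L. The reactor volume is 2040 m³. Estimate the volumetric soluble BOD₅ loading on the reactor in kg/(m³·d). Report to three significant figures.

L_v ≈ 0.997 kg soluble BOD₅/(m³·d)

Volumetric loading L_v = Q·S₀ / V = 2170 × 937 g/m³ / 2040 m³ = 996.7 g/(m³·d) = 0.9967 kg soluble BOD₅/(m³·d).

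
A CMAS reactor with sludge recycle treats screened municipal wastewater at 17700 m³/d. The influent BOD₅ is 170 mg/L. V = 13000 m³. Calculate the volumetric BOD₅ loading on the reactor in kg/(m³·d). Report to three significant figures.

L_v = Q S₀ / V = 17700 × 170 × 10⁻³ / 13000 = 0.2315 kg/(m³·d).

L_v ≈ 0.231 kg BOD₅/(m³·d)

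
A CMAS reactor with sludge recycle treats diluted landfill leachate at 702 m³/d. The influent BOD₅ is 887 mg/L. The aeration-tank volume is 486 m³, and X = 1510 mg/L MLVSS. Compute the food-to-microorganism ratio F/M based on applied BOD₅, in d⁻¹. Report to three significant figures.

F/M ≈ 0.848 d⁻¹

F/M = applied load / biomass = Q·S₀/(V·X) = 702 × 887 / (486.0 × 1510) = 0.8485 d⁻¹.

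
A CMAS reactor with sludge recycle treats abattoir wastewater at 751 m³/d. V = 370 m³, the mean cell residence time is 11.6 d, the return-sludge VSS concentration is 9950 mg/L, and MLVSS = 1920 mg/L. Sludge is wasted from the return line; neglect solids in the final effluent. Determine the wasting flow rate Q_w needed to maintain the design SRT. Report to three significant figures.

Wasting from the return line (neglecting effluent solids): Q_w = V·X / (θ_c·X_r) = 370.0 × 1920 / (11.6 × 9950) = 6.155 m³/d.

Q_w ≈ 6.15 m³/d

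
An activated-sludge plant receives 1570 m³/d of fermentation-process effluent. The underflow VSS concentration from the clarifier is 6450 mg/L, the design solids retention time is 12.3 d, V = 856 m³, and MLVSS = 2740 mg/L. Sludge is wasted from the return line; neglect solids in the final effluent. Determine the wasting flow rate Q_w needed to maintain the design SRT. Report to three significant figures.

Q_w ≈ 29.6 m³/d

Q_w = (V·X)/(θ_c X_r) = 856.0 × 2740 / (12.3 × 6450) = 29.56 m³/d.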